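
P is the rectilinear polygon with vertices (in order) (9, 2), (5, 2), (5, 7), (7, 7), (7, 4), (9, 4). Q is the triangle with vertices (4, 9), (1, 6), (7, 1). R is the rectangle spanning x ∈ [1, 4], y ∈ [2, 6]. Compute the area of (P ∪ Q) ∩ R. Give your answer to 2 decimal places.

The region (P ∪ Q) ∩ R is the polygon with vertices (1,6), (4,6), (4,3.5).
By the shoelace formula its area is 3.75.

3.75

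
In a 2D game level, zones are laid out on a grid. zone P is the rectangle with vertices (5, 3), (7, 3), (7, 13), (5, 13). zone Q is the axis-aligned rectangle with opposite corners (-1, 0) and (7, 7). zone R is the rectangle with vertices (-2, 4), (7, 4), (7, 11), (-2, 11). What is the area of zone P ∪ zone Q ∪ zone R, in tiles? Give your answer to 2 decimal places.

99.00

By inclusion–exclusion:
Individual areas: |zone P| = 20, |zone Q| = 56, |zone R| = 63.
|zone P∩zone Q|: x∈[5,7], y∈[3,7] → 2·4 = 8.
|zone P∩zone R|: x∈[5,7], y∈[4,11] → 2·7 = 14.
|zone Q∩zone R|: x∈[-1,7], y∈[4,7] → 8·3 = 24.
|zone P∩zone Q∩zone R| = 6.
|zone P ∪ zone Q ∪ zone R| = 139 − 46 + 6 = 99.00.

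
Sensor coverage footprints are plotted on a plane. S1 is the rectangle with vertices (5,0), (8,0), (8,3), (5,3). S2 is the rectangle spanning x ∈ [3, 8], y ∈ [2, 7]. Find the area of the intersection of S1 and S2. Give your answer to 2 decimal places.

|S1∩S2|: x∈[5,8], y∈[2,3] → 3·1 = 3.

3.00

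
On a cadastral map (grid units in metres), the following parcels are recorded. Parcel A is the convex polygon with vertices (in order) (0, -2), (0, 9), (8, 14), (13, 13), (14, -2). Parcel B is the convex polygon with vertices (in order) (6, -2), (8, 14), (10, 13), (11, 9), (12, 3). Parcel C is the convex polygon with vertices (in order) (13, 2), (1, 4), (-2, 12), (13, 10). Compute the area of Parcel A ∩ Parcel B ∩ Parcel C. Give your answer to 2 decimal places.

The intersection is the polygon with vertices (11,9), (12,3), (11.167,2.306), (6.633,3.061), (7.59,10.721), (10.672,10.31).
By the shoelace formula its area is 33.80.

33.80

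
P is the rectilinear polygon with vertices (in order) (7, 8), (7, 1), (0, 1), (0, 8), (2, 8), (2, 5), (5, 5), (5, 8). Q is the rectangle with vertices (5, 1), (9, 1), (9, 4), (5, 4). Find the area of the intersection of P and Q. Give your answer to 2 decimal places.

6.00

The intersection is the polygon with vertices (7,1), (5,1), (5,4), (7,4).
By the shoelace formula its area is 6.00.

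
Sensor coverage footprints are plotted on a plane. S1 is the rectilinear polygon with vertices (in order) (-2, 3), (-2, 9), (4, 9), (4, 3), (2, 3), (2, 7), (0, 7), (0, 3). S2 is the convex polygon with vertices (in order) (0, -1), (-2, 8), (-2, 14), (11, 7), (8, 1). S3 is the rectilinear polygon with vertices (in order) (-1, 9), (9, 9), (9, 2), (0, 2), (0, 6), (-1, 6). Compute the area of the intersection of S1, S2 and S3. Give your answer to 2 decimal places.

19.00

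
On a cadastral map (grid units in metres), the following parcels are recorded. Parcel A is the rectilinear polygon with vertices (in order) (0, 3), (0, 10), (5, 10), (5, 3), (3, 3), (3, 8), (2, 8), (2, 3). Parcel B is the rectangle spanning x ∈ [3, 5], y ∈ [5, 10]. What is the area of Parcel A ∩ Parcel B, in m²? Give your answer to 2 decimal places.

The intersection is the polygon with vertices (5,10), (5,5), (3,5), (3,8), (3,10).
By the shoelace formula its area is 10.00.

10.00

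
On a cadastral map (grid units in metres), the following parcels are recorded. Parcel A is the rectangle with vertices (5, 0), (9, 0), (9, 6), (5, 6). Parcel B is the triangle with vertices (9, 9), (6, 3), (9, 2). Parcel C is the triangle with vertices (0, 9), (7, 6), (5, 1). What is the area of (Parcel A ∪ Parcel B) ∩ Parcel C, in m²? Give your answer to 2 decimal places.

The region (Parcel A ∪ Parcel B) ∩ Parcel C is the polygon with vertices (5,6), (7,6), (5,1).
By the shoelace formula its area is 5.00.

5.00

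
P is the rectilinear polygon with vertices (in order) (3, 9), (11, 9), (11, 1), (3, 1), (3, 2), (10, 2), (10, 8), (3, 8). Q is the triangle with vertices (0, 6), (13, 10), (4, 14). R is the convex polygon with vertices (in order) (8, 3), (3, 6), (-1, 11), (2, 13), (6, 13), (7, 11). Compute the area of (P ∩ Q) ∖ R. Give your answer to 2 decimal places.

|P ∩ Q| = 5.125.
|(P ∩ Q) ∩ R| = 4.1991.
|(P ∩ Q) ∖ R| = 5.125 − 4.1991 = 0.93.

0.93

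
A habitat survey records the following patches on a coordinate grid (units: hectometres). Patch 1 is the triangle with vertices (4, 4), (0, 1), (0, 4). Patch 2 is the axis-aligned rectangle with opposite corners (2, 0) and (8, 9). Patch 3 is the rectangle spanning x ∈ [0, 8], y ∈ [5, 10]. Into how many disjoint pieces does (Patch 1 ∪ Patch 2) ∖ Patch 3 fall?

(Patch 1 ∪ Patch 2) ∖ Patch 3 is a single connected region.

1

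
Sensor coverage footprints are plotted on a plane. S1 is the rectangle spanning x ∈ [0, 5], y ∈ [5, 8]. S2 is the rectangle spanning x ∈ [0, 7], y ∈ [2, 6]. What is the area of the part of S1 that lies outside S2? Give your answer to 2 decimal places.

|S1∩S2|: x∈[0,5], y∈[5,6] → 5·1 = 5.
|S1| = 15.
|S1 ∖ S2| = |S1| − |S1∩S2| = 15 − 5 = 10.00.

10.00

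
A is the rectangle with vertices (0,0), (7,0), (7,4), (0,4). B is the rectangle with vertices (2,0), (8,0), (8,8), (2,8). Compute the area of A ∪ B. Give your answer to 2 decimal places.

56.00

By inclusion–exclusion:
Individual areas: |A| = 28, |B| = 48.
|A∩B|: x∈[2,7], y∈[0,4] → 5·4 = 20.
|A ∪ B| = 76 − 20 = 56.00.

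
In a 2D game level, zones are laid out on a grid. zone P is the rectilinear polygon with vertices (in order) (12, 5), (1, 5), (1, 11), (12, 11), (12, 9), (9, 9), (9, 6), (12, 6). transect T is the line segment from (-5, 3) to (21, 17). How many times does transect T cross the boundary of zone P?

2

The segment meets the boundary at (9.857,11), (1,6.231).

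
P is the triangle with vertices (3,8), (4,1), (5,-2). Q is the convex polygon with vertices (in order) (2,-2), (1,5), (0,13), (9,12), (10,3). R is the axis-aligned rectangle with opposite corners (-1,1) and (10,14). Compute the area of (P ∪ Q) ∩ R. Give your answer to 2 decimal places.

97.66

The region (P ∪ Q) ∩ R is the polygon with vertices (1,5), (0,13), (9,12), (10,3), (6.8,1), (1.571,1).
By the shoelace formula its area is 97.66.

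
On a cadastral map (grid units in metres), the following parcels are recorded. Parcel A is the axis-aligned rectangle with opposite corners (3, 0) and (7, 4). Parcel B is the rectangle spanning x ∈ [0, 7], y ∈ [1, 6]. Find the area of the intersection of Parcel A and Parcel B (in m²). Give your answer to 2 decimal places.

|Parcel A∩Parcel B|: x∈[3,7], y∈[1,4] → 4·3 = 12.

12.00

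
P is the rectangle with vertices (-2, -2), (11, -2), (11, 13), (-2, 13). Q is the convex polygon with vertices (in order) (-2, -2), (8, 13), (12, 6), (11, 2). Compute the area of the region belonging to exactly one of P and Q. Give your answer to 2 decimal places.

|P| = 195, |Q| = 89, |P∩Q| = 86.125.
|P △ Q| = |P| + |Q| − 2·|P∩Q| = 195 + 89 − 172.25 = 111.75.

111.75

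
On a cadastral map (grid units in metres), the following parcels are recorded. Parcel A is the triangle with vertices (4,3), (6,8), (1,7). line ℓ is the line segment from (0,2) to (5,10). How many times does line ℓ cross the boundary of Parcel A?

2

The segment meets the boundary at (3.429,7.486), (2.159,5.455).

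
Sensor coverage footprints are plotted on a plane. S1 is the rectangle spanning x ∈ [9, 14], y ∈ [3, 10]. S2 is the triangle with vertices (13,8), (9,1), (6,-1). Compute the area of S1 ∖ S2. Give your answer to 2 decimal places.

32.42

|S1| = 35, |S1∩S2| = 2.5794.
|S1 ∖ S2| = |S1| − |S1∩S2| = 35 − 2.5794 = 32.42.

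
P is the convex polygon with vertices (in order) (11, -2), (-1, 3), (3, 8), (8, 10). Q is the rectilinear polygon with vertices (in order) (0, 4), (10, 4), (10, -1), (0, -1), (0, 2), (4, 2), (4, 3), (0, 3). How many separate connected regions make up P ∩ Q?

P ∩ Q is a single connected region.

1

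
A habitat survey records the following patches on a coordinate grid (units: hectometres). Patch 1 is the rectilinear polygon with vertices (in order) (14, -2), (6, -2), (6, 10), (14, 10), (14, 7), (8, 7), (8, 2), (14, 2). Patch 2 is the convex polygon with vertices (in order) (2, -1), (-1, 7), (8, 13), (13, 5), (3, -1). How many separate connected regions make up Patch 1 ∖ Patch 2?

2

Patch 1 ∖ Patch 2 splits into 2 disjoint pieces (area 30.8, area 9.5625).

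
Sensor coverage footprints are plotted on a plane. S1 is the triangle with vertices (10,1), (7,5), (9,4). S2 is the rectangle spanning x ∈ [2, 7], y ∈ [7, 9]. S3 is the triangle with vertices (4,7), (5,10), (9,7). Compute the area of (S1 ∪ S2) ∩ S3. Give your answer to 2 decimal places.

5.17

The region (S1 ∪ S2) ∩ S3 is the polygon with vertices (7,7), (4,7), (4.667,9), (6.333,9), (7,8.5).
By the shoelace formula its area is 5.17.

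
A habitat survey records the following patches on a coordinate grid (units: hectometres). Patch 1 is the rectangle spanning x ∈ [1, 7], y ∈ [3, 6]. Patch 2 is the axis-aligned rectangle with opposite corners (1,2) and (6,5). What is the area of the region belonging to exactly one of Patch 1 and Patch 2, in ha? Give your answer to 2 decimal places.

|Patch 1∩Patch 2|: x∈[1,6], y∈[3,5] → 5·2 = 10.
|Patch 1 △ Patch 2| = |Patch 1| + |Patch 2| − 2·|Patch 1∩Patch 2| = 18 + 15 − 20 = 13.00.

13.00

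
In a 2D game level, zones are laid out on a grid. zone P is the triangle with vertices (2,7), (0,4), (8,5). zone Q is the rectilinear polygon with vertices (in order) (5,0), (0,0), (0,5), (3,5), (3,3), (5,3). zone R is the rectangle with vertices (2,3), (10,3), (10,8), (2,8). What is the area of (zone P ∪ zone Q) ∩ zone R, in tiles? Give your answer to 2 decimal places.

|zone P ∪ zone Q| = 29.8958.
|(zone P ∪ zone Q) ∩ zone R| = 9.56.

9.56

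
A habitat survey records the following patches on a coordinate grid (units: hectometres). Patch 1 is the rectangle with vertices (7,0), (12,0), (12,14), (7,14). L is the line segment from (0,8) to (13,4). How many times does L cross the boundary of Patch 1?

The segment meets the boundary at (12,4.308), (7,5.846).

2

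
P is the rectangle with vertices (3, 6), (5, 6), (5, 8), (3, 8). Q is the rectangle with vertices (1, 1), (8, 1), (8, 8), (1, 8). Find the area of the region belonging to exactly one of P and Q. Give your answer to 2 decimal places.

|P∩Q|: x∈[3,5], y∈[6,8] → 2·2 = 4.
|P △ Q| = |P| + |Q| − 2·|P∩Q| = 4 + 49 − 8 = 45.00.

45.00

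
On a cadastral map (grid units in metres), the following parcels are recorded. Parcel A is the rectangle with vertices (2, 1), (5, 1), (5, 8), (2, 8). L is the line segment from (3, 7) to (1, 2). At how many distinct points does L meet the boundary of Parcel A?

1

The segment meets the boundary at (2,4.5).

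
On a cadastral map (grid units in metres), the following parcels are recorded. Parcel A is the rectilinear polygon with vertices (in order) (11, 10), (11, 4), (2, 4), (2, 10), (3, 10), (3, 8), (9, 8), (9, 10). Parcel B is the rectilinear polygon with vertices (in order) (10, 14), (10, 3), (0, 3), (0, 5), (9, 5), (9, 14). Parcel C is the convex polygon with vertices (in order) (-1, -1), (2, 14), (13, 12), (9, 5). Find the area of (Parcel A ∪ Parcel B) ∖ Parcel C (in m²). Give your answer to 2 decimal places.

|Parcel A ∪ Parcel B| = 58.
|(Parcel A ∪ Parcel B) ∩ Parcel C| = 46.703.
|(Parcel A ∪ Parcel B) ∖ Parcel C| = 58 − 46.703 = 11.30.

11.30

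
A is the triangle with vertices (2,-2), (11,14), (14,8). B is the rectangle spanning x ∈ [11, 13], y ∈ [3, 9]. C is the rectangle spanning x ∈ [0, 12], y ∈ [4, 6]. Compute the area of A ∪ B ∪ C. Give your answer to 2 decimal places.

70.89

By inclusion–exclusion:
Individual areas: |A| = 51, |B| = 12, |C| = 24.
|A∩B| = 5.3333.
|A∩C| = 8.925.
|B∩C|: x∈[11,12], y∈[4,6] → 1·2 = 2.
|A∩B∩C| = 0.15.
|A ∪ B ∪ C| = 87 − 16.2583 + 0.15 = 70.89.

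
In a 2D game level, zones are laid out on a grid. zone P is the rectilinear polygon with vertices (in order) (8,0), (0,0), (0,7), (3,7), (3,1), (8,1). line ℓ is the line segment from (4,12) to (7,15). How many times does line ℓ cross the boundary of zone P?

The segment lies entirely outside zone P and never meets its boundary.

0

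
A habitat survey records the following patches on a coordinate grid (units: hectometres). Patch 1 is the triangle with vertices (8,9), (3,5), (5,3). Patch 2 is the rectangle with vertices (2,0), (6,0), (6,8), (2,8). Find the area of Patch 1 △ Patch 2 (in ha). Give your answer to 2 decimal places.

27.80

|Patch 1| = 9, |Patch 2| = 32, |Patch 1∩Patch 2| = 6.6.
|Patch 1 △ Patch 2| = |Patch 1| + |Patch 2| − 2·|Patch 1∩Patch 2| = 9 + 32 − 13.2 = 27.80.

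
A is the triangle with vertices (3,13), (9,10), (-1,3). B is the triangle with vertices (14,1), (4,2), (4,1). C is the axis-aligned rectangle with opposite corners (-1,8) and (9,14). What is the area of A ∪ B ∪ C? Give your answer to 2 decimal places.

77.86

By inclusion–exclusion:
Individual areas: |A| = 36, |B| = 5, |C| = 60.
|A∩B| = 0.
|A∩C| = 23.1429.
|B∩C| = 0.
|A∩B∩C| = 0.
|A ∪ B ∪ C| = 101 − 23.1429 + 0 = 77.86.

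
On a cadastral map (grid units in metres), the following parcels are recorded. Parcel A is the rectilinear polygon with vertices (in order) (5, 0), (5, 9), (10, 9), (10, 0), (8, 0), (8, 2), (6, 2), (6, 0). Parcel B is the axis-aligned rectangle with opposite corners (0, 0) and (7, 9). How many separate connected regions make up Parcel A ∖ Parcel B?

Parcel A ∖ Parcel B is a single connected region.

1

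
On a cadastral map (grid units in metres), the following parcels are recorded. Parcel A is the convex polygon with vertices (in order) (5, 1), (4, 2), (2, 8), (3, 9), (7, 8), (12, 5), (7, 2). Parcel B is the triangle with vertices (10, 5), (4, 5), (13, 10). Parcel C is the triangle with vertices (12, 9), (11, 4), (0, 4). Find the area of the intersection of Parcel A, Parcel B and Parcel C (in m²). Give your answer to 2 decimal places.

8.35

The intersection is the polygon with vertices (10,5), (4,5), (8.154,7.308), (10.529,5.882).
By the shoelace formula its area is 8.35.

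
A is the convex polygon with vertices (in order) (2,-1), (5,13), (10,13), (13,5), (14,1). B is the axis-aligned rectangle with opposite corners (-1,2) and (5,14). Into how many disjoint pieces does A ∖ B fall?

A ∖ B is a single connected region.

1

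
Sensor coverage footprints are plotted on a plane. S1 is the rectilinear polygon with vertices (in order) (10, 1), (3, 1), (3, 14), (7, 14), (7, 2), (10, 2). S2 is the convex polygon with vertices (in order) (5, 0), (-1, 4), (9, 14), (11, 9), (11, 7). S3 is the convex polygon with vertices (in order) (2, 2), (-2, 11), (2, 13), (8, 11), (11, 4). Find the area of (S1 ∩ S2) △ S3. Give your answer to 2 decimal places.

66.32

|S1 ∩ S2| = 35.1548.
|(S1 ∩ S2) ∩ S3| = 29.1667.
|(S1 ∩ S2) △ S3| = 35.1548 + 89.5 − 58.3333 = 66.32.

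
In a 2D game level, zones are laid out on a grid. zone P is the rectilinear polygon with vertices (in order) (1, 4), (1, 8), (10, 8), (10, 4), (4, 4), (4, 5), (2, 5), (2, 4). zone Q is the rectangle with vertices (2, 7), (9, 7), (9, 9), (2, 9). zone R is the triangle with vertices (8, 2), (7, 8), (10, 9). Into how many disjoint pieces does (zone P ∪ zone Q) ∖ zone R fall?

(zone P ∪ zone Q) ∖ zone R splits into 2 disjoint pieces (area 29.6667, area 3.4286).

2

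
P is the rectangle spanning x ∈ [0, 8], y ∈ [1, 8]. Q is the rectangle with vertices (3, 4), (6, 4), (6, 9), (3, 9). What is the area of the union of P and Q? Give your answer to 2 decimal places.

By inclusion–exclusion:
Individual areas: |P| = 56, |Q| = 15.
|P∩Q|: x∈[3,6], y∈[4,8] → 3·4 = 12.
|P ∪ Q| = 71 − 12 = 59.00.

59.00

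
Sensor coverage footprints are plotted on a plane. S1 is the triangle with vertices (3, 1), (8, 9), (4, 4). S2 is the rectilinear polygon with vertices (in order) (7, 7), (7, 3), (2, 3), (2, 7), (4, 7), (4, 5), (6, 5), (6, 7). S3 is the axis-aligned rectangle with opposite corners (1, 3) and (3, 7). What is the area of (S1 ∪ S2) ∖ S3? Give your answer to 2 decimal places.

|S1 ∪ S2| = 17.6333.
|(S1 ∪ S2) ∩ S3| = 4.
|(S1 ∪ S2) ∖ S3| = 17.6333 − 4 = 13.63.

13.63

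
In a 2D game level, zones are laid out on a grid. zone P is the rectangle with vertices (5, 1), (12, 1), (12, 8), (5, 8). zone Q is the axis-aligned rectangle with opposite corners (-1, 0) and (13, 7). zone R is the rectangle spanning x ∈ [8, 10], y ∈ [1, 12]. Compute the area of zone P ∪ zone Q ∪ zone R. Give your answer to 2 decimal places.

113.00

By inclusion–exclusion:
Individual areas: |zone P| = 49, |zone Q| = 98, |zone R| = 22.
|zone P∩zone Q|: x∈[5,12], y∈[1,7] → 7·6 = 42.
|zone P∩zone R|: x∈[8,10], y∈[1,8] → 2·7 = 14.
|zone Q∩zone R|: x∈[8,10], y∈[1,7] → 2·6 = 12.
|zone P∩zone Q∩zone R| = 12.
|zone P ∪ zone Q ∪ zone R| = 169 − 68 + 12 = 113.00.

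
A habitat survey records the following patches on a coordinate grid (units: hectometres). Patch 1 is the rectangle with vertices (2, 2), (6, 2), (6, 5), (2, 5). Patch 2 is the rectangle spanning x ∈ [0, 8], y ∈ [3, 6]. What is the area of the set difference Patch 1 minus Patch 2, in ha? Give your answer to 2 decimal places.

4.00

|Patch 1∩Patch 2|: x∈[2,6], y∈[3,5] → 4·2 = 8.
|Patch 1| = 12.
|Patch 1 ∖ Patch 2| = |Patch 1| − |Patch 1∩Patch 2| = 12 − 8 = 4.00.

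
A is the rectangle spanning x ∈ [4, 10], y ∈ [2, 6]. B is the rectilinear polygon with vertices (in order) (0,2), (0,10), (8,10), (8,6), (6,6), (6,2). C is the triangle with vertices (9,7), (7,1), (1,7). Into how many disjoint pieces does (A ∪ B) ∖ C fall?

2

(A ∪ B) ∖ C splits into 2 disjoint pieces (area 8, area 41.5).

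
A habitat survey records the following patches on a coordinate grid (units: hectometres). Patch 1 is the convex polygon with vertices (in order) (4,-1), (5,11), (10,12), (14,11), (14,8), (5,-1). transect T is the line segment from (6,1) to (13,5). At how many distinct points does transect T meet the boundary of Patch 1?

The segment meets the boundary at (8.333,2.333).

1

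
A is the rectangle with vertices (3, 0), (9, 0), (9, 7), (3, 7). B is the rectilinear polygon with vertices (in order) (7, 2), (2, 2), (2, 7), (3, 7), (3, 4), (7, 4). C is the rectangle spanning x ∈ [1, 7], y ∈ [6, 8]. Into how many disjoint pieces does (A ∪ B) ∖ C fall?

1

(A ∪ B) ∖ C is a single connected region.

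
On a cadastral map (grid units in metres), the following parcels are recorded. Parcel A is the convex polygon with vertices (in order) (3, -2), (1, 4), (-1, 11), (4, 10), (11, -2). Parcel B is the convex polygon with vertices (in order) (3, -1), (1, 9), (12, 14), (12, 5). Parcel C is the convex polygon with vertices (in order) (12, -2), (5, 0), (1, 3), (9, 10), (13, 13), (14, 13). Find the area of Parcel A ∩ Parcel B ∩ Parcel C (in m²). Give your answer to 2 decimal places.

24.45

The intersection is the polygon with vertices (8.34,2.56), (4.765,0.176), (2.412,1.941), (2.021,3.894), (5.69,7.103).
By the shoelace formula its area is 24.45.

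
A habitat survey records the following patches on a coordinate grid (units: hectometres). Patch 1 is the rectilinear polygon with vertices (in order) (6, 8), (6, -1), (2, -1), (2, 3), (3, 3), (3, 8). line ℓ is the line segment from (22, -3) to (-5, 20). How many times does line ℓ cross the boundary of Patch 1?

0

The segment lies entirely outside Patch 1 and never meets its boundary.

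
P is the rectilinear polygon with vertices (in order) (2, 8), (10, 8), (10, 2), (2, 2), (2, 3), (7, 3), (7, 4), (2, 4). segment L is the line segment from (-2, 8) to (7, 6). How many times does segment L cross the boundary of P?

1

The segment meets the boundary at (2,7.111).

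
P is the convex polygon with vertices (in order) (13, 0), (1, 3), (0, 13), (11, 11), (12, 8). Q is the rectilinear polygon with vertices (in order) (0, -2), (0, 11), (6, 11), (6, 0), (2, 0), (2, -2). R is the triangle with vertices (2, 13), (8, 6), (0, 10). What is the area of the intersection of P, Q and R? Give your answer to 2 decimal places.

11.54

The intersection is the polygon with vertices (0.261,10.391), (0.667,11), (3.714,11), (6,8.333), (6,7), (0.316,9.842).
By the shoelace formula its area is 11.54.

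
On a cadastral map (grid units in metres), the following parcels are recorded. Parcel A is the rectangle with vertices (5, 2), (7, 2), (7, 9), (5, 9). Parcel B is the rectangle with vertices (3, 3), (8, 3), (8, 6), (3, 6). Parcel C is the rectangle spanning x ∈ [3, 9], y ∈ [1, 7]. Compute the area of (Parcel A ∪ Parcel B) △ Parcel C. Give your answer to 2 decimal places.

|Parcel A ∪ Parcel B| = 23.
|(Parcel A ∪ Parcel B) ∩ Parcel C| = 19.
|(Parcel A ∪ Parcel B) △ Parcel C| = 23 + 36 − 38 = 21.00.

21.00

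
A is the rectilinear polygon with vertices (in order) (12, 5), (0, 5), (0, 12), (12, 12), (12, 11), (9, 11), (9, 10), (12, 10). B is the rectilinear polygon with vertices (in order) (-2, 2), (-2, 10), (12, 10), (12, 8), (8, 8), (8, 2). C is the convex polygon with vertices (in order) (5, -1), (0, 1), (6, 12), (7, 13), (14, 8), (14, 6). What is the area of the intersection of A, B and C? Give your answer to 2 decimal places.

The intersection is the polygon with vertices (9,10), (11.2,10), (12,9.429), (12,8), (8,8), (8,5), (2.182,5), (4.909,10).
By the shoelace formula its area is 30.04.

30.04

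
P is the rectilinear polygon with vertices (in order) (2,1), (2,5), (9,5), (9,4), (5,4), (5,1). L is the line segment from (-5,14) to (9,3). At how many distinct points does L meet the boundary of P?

The segment meets the boundary at (6.455,5), (7.727,4).

2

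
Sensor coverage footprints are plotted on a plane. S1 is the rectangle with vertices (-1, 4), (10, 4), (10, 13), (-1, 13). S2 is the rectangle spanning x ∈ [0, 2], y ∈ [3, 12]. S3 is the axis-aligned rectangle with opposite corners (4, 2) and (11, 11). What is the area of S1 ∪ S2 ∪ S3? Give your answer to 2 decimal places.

122.00

By inclusion–exclusion:
Individual areas: |S1| = 99, |S2| = 18, |S3| = 63.
|S1∩S2|: x∈[0,2], y∈[4,12] → 2·8 = 16.
|S1∩S3|: x∈[4,10], y∈[4,11] → 6·7 = 42.
|S2∩S3| = 0 (no overlap).
|S1∩S2∩S3| = 0.
|S1 ∪ S2 ∪ S3| = 180 − 58 + 0 = 122.00.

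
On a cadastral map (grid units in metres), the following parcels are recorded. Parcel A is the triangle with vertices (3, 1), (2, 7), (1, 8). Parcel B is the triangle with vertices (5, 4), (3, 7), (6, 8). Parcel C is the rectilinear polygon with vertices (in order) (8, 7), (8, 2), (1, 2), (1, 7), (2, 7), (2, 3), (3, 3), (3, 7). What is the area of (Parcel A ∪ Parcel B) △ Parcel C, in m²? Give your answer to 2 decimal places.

|Parcel A ∪ Parcel B| = 8.
|(Parcel A ∪ Parcel B) ∩ Parcel C| = 5.1964.
|(Parcel A ∪ Parcel B) △ Parcel C| = 8 + 31 − 10.3929 = 28.61.

28.61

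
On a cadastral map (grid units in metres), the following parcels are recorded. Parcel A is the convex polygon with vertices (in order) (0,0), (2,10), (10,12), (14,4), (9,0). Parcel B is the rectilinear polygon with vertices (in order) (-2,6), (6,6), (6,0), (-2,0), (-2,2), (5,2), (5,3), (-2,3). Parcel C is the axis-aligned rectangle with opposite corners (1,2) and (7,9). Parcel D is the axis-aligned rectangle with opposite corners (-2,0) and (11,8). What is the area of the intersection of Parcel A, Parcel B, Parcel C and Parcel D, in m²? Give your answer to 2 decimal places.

15.90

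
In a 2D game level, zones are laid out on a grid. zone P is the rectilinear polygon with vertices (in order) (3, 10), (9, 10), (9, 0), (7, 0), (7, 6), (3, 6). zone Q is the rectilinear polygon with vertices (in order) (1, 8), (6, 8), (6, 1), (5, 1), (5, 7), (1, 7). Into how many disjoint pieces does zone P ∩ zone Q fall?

zone P ∩ zone Q is a single connected region.

1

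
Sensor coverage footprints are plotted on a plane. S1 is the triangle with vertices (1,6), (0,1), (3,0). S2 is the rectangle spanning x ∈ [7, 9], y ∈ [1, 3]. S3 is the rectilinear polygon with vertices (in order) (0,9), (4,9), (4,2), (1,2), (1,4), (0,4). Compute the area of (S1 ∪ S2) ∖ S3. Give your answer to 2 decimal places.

8.93

|S1 ∪ S2| = 12.
|(S1 ∪ S2) ∩ S3| = 3.0667.
|(S1 ∪ S2) ∖ S3| = 12 − 3.0667 = 8.93.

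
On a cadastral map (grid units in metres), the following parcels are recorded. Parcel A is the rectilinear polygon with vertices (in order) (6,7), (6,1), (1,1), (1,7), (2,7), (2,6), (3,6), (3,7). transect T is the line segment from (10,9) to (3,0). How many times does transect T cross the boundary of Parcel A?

2

The segment meets the boundary at (3.778,1), (6,3.857).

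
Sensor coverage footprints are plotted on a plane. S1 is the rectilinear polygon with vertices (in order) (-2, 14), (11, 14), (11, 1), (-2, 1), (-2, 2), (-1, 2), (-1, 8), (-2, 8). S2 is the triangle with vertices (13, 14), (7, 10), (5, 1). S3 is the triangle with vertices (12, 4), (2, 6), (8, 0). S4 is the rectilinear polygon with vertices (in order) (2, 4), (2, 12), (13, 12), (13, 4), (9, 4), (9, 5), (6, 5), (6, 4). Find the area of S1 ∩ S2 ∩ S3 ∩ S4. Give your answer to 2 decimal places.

0.34

The intersection is the polygon with vertices (5.936,5.213), (7,5), (6,5), (6,4), (5.667,4).
By the shoelace formula its area is 0.34.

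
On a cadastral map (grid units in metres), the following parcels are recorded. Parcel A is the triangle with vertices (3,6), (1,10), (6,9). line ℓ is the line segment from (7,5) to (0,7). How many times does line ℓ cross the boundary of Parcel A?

2

The segment meets the boundary at (2.917,6.167), (3.111,6.111).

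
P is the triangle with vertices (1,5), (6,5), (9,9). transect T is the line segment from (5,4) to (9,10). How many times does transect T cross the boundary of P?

2

The segment meets the boundary at (8,8.5), (5.667,5).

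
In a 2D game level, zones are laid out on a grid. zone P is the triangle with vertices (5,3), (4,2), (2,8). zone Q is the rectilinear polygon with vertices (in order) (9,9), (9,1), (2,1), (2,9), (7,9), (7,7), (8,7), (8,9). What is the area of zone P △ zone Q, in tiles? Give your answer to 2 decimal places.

50.00

|zone P| = 4, |zone Q| = 54, |zone P∩zone Q| = 4.
|zone P △ zone Q| = |zone P| + |zone Q| − 2·|zone P∩zone Q| = 4 + 54 − 8 = 50.00.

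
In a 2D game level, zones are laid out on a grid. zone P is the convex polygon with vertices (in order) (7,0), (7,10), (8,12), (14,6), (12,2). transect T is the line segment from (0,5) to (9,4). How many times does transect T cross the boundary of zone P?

The segment meets the boundary at (7,4.222).

1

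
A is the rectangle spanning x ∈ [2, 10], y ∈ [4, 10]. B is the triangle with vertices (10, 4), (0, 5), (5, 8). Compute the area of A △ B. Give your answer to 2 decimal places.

|A| = 48, |B| = 17.5, |A∩B| = 16.1.
|A △ B| = |A| + |B| − 2·|A∩B| = 48 + 17.5 − 32.2 = 33.30.

33.30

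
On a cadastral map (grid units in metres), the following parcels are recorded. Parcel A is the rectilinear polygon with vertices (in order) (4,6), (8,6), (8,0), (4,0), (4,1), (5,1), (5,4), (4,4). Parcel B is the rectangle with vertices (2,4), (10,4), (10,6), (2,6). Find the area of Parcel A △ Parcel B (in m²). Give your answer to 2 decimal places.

21.00

|Parcel A| = 21, |Parcel B| = 16, |Parcel A∩Parcel B| = 8.
|Parcel A △ Parcel B| = |Parcel A| + |Parcel B| − 2·|Parcel A∩Parcel B| = 21 + 16 − 16 = 21.00.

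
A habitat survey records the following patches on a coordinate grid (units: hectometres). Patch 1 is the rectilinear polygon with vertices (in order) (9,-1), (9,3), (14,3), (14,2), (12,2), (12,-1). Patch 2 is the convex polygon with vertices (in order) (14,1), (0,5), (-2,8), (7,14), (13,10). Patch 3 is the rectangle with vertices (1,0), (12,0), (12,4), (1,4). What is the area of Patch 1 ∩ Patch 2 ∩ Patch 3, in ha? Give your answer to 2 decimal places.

The intersection is the polygon with vertices (12,3), (12,2), (12,1.571), (9,2.429), (9,3).
By the shoelace formula its area is 3.00.

3.00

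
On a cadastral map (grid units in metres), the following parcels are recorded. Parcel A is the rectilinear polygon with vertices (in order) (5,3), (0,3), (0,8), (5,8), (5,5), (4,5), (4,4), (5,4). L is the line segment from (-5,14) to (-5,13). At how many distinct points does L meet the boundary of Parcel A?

The segment lies entirely outside Parcel A and never meets its boundary.

0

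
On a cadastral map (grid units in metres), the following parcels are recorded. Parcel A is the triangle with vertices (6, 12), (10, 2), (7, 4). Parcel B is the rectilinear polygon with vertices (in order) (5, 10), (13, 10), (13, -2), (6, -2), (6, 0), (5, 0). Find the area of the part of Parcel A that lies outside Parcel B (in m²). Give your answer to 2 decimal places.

0.55

|Parcel A| = 11, |Parcel A∩Parcel B| = 10.45.
|Parcel A ∖ Parcel B| = |Parcel A| − |Parcel A∩Parcel B| = 11 − 10.45 = 0.55.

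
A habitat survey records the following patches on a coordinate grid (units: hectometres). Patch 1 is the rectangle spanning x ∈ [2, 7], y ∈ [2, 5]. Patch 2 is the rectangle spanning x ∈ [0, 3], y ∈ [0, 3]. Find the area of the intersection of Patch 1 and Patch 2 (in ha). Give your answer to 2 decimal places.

1.00

|Patch 1∩Patch 2|: x∈[2,3], y∈[2,3] → 1·1 = 1.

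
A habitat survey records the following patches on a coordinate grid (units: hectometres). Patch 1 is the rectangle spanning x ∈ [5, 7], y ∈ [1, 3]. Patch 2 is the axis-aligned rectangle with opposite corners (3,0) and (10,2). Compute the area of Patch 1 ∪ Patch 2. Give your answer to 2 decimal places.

By inclusion–exclusion:
Individual areas: |Patch 1| = 4, |Patch 2| = 14.
|Patch 1∩Patch 2|: x∈[5,7], y∈[1,2] → 2·1 = 2.
|Patch 1 ∪ Patch 2| = 18 − 2 = 16.00.

16.00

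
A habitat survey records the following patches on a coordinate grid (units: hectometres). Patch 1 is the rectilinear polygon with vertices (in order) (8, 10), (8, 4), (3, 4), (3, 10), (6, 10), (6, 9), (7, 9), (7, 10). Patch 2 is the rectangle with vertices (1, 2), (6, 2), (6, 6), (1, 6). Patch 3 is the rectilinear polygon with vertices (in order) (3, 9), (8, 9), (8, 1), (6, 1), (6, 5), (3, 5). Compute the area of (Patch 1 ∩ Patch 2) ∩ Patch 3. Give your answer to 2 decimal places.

3.00

|Patch 1 ∩ Patch 2| = 6.
|(Patch 1 ∩ Patch 2) ∩ Patch 3| = 3.00.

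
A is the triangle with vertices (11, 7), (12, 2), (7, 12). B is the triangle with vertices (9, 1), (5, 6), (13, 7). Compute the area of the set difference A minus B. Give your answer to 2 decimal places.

|A| = 7.5, |A∩B| = 2.4656.
|A ∖ B| = |A| − |A∩B| = 7.5 − 2.4656 = 5.03.

5.03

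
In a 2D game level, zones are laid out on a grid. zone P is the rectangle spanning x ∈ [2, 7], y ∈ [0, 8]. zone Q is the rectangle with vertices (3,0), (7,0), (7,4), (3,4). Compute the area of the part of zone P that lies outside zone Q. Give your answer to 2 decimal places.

24.00

|zone P∩zone Q|: x∈[3,7], y∈[0,4] → 4·4 = 16.
|zone P| = 40.
|zone P ∖ zone Q| = |zone P| − |zone P∩zone Q| = 40 − 16 = 24.00.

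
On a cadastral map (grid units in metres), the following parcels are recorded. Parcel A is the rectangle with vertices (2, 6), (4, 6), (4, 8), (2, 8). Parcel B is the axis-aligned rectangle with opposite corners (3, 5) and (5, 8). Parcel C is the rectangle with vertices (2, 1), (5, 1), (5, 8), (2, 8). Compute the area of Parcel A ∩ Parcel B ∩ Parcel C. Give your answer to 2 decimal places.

2.00

The intersection is the polygon with vertices (3,6), (3,8), (4,8), (4,6).
By the shoelace formula its area is 2.00.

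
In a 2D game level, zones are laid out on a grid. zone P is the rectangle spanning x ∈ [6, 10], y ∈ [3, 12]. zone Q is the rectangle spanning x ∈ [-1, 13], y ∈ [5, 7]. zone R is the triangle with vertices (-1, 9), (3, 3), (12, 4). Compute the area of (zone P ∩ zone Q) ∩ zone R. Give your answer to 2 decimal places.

The region (zone P ∩ zone Q) ∩ zone R is the polygon with vertices (6,5), (6,6.308), (9.4,5).
By the shoelace formula its area is 2.22.

2.22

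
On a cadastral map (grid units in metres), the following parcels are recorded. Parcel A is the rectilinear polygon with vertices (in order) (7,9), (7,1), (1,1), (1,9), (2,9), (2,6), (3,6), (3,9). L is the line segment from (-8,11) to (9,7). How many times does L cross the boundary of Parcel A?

The segment meets the boundary at (7,7.471), (3,8.412), (2,8.647), (1,8.882).

4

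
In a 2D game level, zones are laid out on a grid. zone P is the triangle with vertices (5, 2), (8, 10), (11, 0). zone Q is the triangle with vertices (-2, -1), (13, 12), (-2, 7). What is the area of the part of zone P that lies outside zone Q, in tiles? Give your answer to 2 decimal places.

24.84

|zone P| = 27, |zone P∩zone Q| = 2.1605.
|zone P ∖ zone Q| = |zone P| − |zone P∩zone Q| = 27 − 2.1605 = 24.84.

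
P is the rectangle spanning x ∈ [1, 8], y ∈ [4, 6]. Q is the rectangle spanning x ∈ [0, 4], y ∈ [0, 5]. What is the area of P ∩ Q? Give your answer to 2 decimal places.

3.00

|P∩Q|: x∈[1,4], y∈[4,5] → 3·1 = 3.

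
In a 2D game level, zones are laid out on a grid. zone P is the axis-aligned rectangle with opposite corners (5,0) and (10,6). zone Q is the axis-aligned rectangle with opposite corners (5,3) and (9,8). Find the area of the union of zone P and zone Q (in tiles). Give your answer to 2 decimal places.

By inclusion–exclusion:
Individual areas: |zone P| = 30, |zone Q| = 20.
|zone P∩zone Q|: x∈[5,9], y∈[3,6] → 4·3 = 12.
|zone P ∪ zone Q| = 50 − 12 = 38.00.

38.00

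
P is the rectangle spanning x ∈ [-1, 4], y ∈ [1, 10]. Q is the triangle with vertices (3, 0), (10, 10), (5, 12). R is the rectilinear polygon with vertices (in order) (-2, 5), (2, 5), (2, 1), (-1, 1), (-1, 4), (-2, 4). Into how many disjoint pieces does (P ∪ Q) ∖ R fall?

1

(P ∪ Q) ∖ R is a single connected region.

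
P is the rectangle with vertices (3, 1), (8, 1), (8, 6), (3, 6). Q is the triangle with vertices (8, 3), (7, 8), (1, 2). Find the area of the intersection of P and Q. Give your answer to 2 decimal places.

13.89

The intersection is the polygon with vertices (7.4,6), (8,3), (3,2.286), (3,4), (5,6).
By the shoelace formula its area is 13.89.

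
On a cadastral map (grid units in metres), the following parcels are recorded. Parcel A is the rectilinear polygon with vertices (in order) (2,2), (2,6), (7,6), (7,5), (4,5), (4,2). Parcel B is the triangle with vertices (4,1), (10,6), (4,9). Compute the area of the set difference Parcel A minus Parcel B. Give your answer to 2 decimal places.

|Parcel A| = 11, |Parcel A∩Parcel B| = 3.
|Parcel A ∖ Parcel B| = |Parcel A| − |Parcel A∩Parcel B| = 11 − 3 = 8.00.

8.00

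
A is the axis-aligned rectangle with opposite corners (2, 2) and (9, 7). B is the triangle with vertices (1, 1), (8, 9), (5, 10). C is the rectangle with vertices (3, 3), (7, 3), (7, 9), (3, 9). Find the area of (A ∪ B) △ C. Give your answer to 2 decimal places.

24.39

|A ∪ B| = 43.3036.
|(A ∪ B) ∩ C| = 21.4563.
|(A ∪ B) △ C| = 43.3036 + 24 − 42.9127 = 24.39.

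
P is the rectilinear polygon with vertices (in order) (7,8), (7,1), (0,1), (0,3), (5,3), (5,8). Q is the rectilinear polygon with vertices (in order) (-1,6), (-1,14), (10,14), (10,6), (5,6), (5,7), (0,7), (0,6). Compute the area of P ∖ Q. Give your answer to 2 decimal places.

|P| = 24, |P∩Q| = 4.
|P ∖ Q| = |P| − |P∩Q| = 24 − 4 = 20.00.

20.00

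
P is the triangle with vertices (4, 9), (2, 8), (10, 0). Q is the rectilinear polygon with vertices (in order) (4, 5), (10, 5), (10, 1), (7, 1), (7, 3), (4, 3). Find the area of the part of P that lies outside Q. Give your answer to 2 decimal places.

|P| = 12, |P∩Q| = 4.
|P ∖ Q| = |P| − |P∩Q| = 12 − 4 = 8.00.

8.00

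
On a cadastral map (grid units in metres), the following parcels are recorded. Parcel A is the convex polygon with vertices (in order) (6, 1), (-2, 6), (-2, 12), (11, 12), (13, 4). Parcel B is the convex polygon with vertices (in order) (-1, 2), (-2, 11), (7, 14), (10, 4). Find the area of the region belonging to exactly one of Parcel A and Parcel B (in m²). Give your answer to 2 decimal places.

|Parcel A| = 126.5, |Parcel B| = 100, |Parcel A∩Parcel B| = 85.661.
|Parcel A △ Parcel B| = |Parcel A| + |Parcel B| − 2·|Parcel A∩Parcel B| = 126.5 + 100 − 171.322 = 55.18.

55.18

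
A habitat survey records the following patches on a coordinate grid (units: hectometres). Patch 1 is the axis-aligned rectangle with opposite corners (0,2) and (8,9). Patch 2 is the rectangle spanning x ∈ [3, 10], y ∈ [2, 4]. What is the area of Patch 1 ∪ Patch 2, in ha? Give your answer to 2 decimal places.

60.00

By inclusion–exclusion:
Individual areas: |Patch 1| = 56, |Patch 2| = 14.
|Patch 1∩Patch 2|: x∈[3,8], y∈[2,4] → 5·2 = 10.
|Patch 1 ∪ Patch 2| = 70 − 10 = 60.00.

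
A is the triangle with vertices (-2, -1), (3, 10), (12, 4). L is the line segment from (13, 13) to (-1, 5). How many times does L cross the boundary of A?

The segment meets the boundary at (5.192,8.538), (1.333,6.333).

2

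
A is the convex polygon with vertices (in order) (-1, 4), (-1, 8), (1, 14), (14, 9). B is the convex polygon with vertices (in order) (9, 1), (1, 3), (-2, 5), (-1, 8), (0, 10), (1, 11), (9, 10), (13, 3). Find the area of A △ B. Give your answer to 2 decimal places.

77.03

|A| = 74, |B| = 100, |A∩B| = 48.4844.
|A △ B| = |A| + |B| − 2·|A∩B| = 74 + 100 − 96.9689 = 77.03.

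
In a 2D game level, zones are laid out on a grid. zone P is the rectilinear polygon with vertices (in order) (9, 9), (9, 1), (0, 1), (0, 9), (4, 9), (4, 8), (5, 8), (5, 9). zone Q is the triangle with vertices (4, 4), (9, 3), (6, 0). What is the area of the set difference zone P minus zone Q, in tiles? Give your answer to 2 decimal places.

|zone P| = 71, |zone P∩zone Q| = 8.25.
|zone P ∖ zone Q| = |zone P| − |zone P∩zone Q| = 71 − 8.25 = 62.75.

62.75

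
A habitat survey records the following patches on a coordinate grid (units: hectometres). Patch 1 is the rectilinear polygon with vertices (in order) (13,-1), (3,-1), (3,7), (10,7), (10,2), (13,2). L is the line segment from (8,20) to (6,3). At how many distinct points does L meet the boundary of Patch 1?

The segment meets the boundary at (6.471,7).

1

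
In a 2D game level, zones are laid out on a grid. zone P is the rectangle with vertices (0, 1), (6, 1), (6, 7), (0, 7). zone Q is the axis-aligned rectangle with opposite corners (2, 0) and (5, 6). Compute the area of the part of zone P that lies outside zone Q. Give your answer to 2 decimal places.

|zone P∩zone Q|: x∈[2,5], y∈[1,6] → 3·5 = 15.
|zone P| = 36.
|zone P ∖ zone Q| = |zone P| − |zone P∩zone Q| = 36 − 15 = 21.00.

21.00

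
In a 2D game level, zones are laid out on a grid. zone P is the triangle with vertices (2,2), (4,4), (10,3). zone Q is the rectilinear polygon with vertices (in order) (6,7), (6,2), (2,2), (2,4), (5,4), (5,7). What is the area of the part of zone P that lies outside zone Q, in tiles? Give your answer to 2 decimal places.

2.33

|zone P| = 7, |zone P∩zone Q| = 4.6667.
|zone P ∖ zone Q| = |zone P| − |zone P∩zone Q| = 7 − 4.6667 = 2.33.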